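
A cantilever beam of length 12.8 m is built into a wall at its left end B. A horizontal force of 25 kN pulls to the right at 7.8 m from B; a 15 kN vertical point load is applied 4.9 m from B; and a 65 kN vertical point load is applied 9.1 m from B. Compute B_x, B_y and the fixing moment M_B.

ΣF_x = 0: B_x + 25 = 0 → B_x = -25.00 kN.
ΣF_y = 0: B_y − 15 − 65 = 0 → B_y = 80.00 kN.
ΣM about B: M_B − 15·4.9 − 65·9.1 = 0 → M_B = 665.0 kN·m.

B_x = -25.00 kN, B_y = 80.00 kN, M_B = 665.0 kN·m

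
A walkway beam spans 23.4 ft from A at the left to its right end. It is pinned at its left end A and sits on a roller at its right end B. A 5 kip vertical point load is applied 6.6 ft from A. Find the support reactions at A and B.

ΣM about A: B_y·23.4 − 5·6.6 = 0 → B_y = 33/23.4 = 1.41026 ≈ 1.410 kip.
ΣF_y = 0: A_y + 1.41026 − 5 = 0 → A_y = 3.590 kip.
ΣF_x = 0: no horizontal applied forces, so A_x = 0.

A_x = 0, A_y = 3.590 kip, B_y = 1.410 kip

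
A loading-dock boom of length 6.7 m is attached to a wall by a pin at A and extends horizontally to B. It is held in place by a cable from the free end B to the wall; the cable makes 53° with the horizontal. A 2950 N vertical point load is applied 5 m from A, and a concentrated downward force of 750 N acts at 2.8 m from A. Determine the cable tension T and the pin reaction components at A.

T = 3149 N, A_x = 1895 N, A_y = 1185 N

ΣM about A: T·sin53°·6.7 − 2950·5 − 750·2.8 = 0 → T = 16850/(6.7·0.798636) = 3149.03 ≈ 3149 N.
ΣF_x = 0: A_x − T·cos53° = 0 → A_x = 3149.03 × 0.601815 = 1895 N.
ΣF_y = 0: A_y + T·sin53° − 2950 − 750 = 0 → A_y = 3700 − 3149.03 × 0.798636 = 1185 N.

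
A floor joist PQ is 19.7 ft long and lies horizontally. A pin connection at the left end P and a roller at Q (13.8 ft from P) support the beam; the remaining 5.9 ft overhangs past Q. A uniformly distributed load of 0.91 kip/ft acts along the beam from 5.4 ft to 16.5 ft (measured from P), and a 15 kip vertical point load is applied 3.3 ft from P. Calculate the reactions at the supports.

Resultant of the distributed load: 0.91 × 11.1 = 10.101 kip at 10.95 ft from P.
Moments about P: Q_y·13.8 − (0.91·11.1)·10.95 − 15·3.3 = 0 → Q_y = 160.10595/13.8 = 11.6019 ≈ 11.60 kip.
ΣF_y = 0: P_y + 11.6019 − 0.91·11.1 − 15 = 0 → P_y = 13.50 kip.
ΣF_x = 0: no horizontal applied forces, so P_x = 0.

P_x = 0, P_y = 13.50 kip, Q_y = 11.60 kip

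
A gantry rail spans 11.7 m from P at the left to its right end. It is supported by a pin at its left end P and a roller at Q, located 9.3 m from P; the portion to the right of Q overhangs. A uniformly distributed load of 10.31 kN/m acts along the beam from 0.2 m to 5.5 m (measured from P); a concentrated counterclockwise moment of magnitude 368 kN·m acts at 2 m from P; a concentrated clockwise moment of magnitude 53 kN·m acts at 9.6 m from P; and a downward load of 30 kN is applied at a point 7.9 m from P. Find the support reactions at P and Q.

P_x = 0, P_y = 76.28 kN, Q_y = 8.358 kN

Resultant of the distributed load: 10.31 × 5.3 = 54.643 kN at 2.85 m from P.
Taking moments about P: Q_y·9.3 − (10.31·5.3)·2.85 + 368 − 53 − 30·7.9 = 0 → Q_y = 77.73255/9.3 = 8.35834 ≈ 8.358 kN.
ΣF_y = 0: P_y + 8.35834 − 10.31·5.3 − 30 = 0 → P_y = 76.28 kN.
ΣF_x = 0: no horizontal applied forces, so P_x = 0.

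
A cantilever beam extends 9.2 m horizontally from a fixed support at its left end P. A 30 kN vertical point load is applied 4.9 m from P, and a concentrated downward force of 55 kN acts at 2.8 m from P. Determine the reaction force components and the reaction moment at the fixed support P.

ΣF_x = 0: P_x = 0.
ΣF_y = 0: P_y − 30 − 55 = 0 → P_y = 85.00 kN.
ΣM about P: M_P − 30·4.9 − 55·2.8 = 0 → M_P = 301.0 kN·m.

P_x = 0, P_y = 85.00 kN, M_P = 301.0 kN·m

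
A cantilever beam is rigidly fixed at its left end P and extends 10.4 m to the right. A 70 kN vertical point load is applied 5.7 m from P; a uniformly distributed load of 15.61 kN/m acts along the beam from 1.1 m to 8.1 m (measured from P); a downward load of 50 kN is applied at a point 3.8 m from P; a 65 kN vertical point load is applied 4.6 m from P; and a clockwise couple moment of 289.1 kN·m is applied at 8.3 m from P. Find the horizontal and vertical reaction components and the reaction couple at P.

P_x = 0, P_y = 294.3 kN, M_P = 1680 kN·m

Resultant of the distributed load: 15.61 × 7 = 109.27 kN at 4.6 m from P.
ΣF_x = 0: P_x = 0.
ΣF_y = 0: P_y − 70 − 15.61·7 − 50 − 65 = 0 → P_y = 294.3 kN.
ΣM about P: M_P − 70·5.7 − (15.61·7)·4.6 − 50·3.8 − 65·4.6 − 289.1 = 0 → M_P = 1680 kN·m.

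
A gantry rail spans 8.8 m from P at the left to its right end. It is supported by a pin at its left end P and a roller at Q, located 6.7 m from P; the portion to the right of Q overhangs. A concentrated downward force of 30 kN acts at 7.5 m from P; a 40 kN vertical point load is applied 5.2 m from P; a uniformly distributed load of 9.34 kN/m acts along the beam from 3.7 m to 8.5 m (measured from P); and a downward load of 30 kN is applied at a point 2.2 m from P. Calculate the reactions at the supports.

Resultant of the distributed load: 9.34 × 4.8 = 44.832 kN at 6.1 m from P.
ΣM about P: Q_y·6.7 − 30·7.5 − 40·5.2 − (9.34·4.8)·6.1 − 30·2.2 = 0 → Q_y = 772.4752/6.7 = 115.295 ≈ 115.3 kN.
ΣF_y = 0: P_y + 115.295 − 30 − 40 − 9.34·4.8 − 30 = 0 → P_y = 29.54 kN.
ΣF_x = 0: no horizontal applied forces, so P_x = 0.

P_x = 0, P_y = 29.54 kN, Q_y = 115.3 kN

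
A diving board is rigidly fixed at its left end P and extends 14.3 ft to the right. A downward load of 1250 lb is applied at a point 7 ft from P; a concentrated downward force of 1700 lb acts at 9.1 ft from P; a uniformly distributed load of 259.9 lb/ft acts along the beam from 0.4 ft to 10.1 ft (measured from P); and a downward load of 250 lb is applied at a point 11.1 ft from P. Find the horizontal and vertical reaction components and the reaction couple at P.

Resultant of the distributed load: 259.9 × 9.7 = 2521.03 lb at 5.25 ft from P.
ΣF_x = 0: P_x = 0.
ΣF_y = 0: P_y − 1250 − 1700 − 259.9·9.7 − 250 = 0 → P_y = 5721 lb.
ΣM about P: M_P − 1250·7 − 1700·9.1 − (259.9·9.7)·5.25 − 250·11.1 = 0 → M_P = 40230 lb·ft.

P_x = 0, P_y = 5721 lb, M_P = 40230 lb·ft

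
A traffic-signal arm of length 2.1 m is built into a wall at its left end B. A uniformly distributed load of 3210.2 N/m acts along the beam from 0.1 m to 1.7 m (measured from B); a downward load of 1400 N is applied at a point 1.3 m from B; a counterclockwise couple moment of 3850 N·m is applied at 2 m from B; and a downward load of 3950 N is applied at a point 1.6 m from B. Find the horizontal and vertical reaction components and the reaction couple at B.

Resultant of the distributed load: 3210.2 × 1.6 = 5136.32 N at 0.9 m from B.
ΣF_x = 0: B_x = 0.
ΣF_y = 0: B_y − 3210.2·1.6 − 1400 − 3950 = 0 → B_y = 10490 N.
ΣM about B: M_B − (3210.2·1.6)·0.9 − 1400·1.3 + 3850 − 3950·1.6 = 0 → M_B = 8913 N·m.

B_x = 0, B_y = 10490 N, M_B = 8913 N·m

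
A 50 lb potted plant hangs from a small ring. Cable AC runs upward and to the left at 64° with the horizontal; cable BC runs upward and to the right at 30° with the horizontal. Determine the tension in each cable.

ΣF_x = 0: −T_AC·cos64° + T_BC·cos30° = 0 → T_BC = 0.506187·T_AC.
ΣF_y = 0: T_AC·sin64° + T_BC·sin30° = 50.
Substitute: T_AC·(0.898794 + 0.506187·0.5) = 50 → T_AC = 43.407 ≈ 43.41 lb.
Then T_BC = 0.506187 × 43.407 = 21.97 lb.

T_AC = 43.41 lb, T_BC = 21.97 lb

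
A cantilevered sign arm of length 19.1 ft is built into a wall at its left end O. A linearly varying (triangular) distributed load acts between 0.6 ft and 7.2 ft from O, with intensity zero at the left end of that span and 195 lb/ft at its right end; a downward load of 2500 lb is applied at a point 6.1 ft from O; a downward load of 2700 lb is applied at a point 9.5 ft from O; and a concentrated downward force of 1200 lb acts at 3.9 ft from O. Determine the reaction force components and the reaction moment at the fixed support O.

Resultant of the triangular load: ½ × 195 × 6.6 = 643.5 lb, acting at 5 ft from O (one-third of the span from the peak).
ΣF_x = 0: O_x = 0.
ΣF_y = 0: O_y − ½·195·6.6 − 2500 − 2700 − 1200 = 0 → O_y = 7044 lb.
ΣM about O: M_O − (½·195·6.6)·5 − 2500·6.1 − 2700·9.5 − 1200·3.9 = 0 → M_O = 48800 lb·ft.

O_x = 0, O_y = 7044 lb, M_O = 48800 lb·ft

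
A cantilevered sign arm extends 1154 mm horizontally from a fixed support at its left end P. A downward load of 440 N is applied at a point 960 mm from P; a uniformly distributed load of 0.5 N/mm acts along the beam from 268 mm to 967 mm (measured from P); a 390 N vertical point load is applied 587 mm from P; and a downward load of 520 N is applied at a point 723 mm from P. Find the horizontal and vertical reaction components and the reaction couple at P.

Resultant of the distributed load: 0.5 × 699 = 349.5 N at 617.5 mm from P.
ΣF_x = 0: P_x = 0.
ΣF_y = 0: P_y − 440 − 0.5·699 − 390 − 520 = 0 → P_y = 1700 N.
ΣM about P: M_P − 440·960 − (0.5·699)·617.5 − 390·587 − 520·723 = 0 → M_P = 1243000 N·mm.

P_x = 0, P_y = 1700 N, M_P = 1243000 N·mm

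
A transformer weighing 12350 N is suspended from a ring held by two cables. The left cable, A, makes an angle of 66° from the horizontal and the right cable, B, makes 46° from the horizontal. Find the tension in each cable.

ΣF_x = 0: −T_A·cos66° + T_B·cos46° = 0 → T_B = 0.58552·T_A.
ΣF_y = 0: T_A·sin66° + T_B·sin46° = 12350.
Substitute: T_A·(0.913545 + 0.58552·0.71934) = 12350 → T_A = 9252.79 ≈ 9253 N.
Then T_B = 0.58552 × 9252.79 = 5418 N.

T_A = 9253 N, T_B = 5418 N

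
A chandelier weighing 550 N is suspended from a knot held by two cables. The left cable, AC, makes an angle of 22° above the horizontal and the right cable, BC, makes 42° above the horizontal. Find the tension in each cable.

T_AC = 454.8 N, T_BC = 567.4 N

ΣF_x = 0: −T_AC·cos22° + T_BC·cos42° = 0 → T_BC = 1.24765·T_AC.
ΣF_y = 0: T_AC·sin22° + T_BC·sin42° = 550.
Substitute: T_AC·(0.374607 + 1.24765·0.669131) = 550 → T_AC = 454.753 ≈ 454.8 N.
Then T_BC = 1.24765 × 454.753 = 567.4 N.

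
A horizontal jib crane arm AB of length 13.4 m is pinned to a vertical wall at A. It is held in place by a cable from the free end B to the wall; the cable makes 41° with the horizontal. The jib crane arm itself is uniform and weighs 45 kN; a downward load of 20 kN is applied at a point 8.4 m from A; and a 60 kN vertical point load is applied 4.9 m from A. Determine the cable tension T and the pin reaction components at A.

ΣM about A: T·sin41°·13.4 − 45·6.7 − 20·8.4 − 60·4.9 = 0 → T = 763.5/(13.4·0.656059) = 86.8483 ≈ 86.85 kN.
ΣF_x = 0: A_x − T·cos41° = 0 → A_x = 86.8483 × 0.75471 = 65.55 kN.
ΣF_y = 0: A_y + T·sin41° − 45 − 20 − 60 = 0 → A_y = 125 − 86.8483 × 0.656059 = 68.02 kN.

T = 86.85 kN, A_x = 65.55 kN, A_y = 68.02 kN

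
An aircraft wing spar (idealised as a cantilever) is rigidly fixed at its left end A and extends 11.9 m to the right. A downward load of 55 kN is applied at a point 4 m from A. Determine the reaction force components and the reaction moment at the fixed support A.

A_x = 0, A_y = 55.00 kN, M_A = 220.0 kN·m

ΣF_x = 0: A_x = 0.
ΣF_y = 0: A_y − 55 = 0 → A_y = 55.00 kN.
ΣM about A: M_A − 55·4 = 0 → M_A = 220.0 kN·m.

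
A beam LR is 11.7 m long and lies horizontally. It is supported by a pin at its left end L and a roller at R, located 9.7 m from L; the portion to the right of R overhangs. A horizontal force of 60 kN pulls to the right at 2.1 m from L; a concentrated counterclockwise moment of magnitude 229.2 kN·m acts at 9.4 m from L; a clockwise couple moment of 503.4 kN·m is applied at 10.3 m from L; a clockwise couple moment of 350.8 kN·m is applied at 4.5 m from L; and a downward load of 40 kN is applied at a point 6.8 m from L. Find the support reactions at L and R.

Taking moments about L: R_y·9.7 + 229.2 − 503.4 − 350.8 − 40·6.8 = 0 → R_y = 897/9.7 = 92.4742 ≈ 92.47 kN.
ΣF_y = 0: L_y + 92.4742 − 40 = 0 → L_y = -52.47 kN.
ΣF_x = 0: L_x + 60 = 0 → L_x = -60.00 kN.

L_x = -60.00 kN, L_y = -52.47 kN, R_y = 92.47 kN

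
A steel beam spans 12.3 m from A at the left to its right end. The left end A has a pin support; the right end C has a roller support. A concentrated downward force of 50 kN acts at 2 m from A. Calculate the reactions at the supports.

A_x = 0, A_y = 41.87 kN, C_y = 8.130 kN

ΣM about A: C_y·12.3 − 50·2 = 0 → C_y = 100/12.3 = 8.13008 ≈ 8.130 kN.
ΣF_y = 0: A_y + 8.13008 − 50 = 0 → A_y = 41.87 kN.
ΣF_x = 0: no horizontal applied forces, so A_x = 0.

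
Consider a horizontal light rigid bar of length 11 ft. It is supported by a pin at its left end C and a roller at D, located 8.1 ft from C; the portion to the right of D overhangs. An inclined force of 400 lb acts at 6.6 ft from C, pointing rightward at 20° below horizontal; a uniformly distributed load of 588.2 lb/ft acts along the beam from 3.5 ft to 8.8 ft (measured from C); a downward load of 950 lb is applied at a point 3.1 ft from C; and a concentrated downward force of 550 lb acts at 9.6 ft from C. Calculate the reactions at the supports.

C_x = -375.9 lb, C_y = 1260 lb, D_y = 3494 lb

Resultant of the distributed load: 588.2 × 5.3 = 3117.46 lb at 6.15 ft from C.
ΣM about C: D_y·8.1 − 400·sin20°·6.6 − (588.2·5.3)·6.15 − 950·3.1 − 550·9.6 = 0 → D_y = 28300.3/8.1 = 3493.86 ≈ 3494 lb.
ΣF_y = 0: C_y + 3493.86 − 400·sin20° − 588.2·5.3 − 950 − 550 = 0 → C_y = 1260 lb.
ΣF_x = 0: C_x + 400·cos20° = 0 → C_x = -375.9 lb.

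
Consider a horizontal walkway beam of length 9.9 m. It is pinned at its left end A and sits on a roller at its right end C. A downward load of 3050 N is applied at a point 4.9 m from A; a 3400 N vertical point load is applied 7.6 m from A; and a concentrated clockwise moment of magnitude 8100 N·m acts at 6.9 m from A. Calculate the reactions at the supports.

Taking moments about A: C_y·9.9 − 3050·4.9 − 3400·7.6 − 8100 = 0 → C_y = 48885/9.9 = 4937.88 ≈ 4938 N.
ΣF_y = 0: A_y + 4937.88 − 3050 − 3400 = 0 → A_y = 1512 N.
ΣF_x = 0: no horizontal applied forces, so A_x = 0.

A_x = 0, A_y = 1512 N, C_y = 4938 N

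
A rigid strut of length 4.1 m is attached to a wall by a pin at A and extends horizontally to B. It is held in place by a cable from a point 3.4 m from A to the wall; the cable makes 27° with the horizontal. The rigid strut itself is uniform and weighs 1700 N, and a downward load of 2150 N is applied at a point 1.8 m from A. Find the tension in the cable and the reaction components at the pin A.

ΣM about A: T·sin27°·3.4 − 1700·2.05 − 2150·1.8 = 0 → T = 7355/(3.4·0.45399) = 4764.94 ≈ 4765 N.
ΣF_x = 0: A_x − T·cos27° = 0 → A_x = 4764.94 × 0.891007 = 4246 N.
ΣF_y = 0: A_y + T·sin27° − 1700 − 2150 = 0 → A_y = 3850 − 4764.94 × 0.45399 = 1687 N.

T = 4765 N, A_x = 4246 N, A_y = 1687 N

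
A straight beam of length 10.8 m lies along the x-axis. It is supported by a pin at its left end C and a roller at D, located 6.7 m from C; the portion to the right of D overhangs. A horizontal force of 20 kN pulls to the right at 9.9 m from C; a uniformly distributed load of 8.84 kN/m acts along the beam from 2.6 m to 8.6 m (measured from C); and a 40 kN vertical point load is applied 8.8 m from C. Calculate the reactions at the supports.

C_x = -20.00 kN, C_y = -3.829 kN, D_y = 96.87 kN

Resultant of the distributed load: 8.84 × 6 = 53.04 kN at 5.6 m from C.
Taking moments about C: D_y·6.7 − (8.84·6)·5.6 − 40·8.8 = 0 → D_y = 649.024/6.7 = 96.8693 ≈ 96.87 kN.
ΣF_y = 0: C_y + 96.8693 − 8.84·6 − 40 = 0 → C_y = -3.829 kN.
ΣF_x = 0: C_x + 20 = 0 → C_x = -20.00 kN.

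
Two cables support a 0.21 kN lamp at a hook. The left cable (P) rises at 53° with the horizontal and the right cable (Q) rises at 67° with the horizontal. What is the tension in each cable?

ΣF_x = 0: −T_P·cos53° + T_Q·cos67° = 0 → T_Q = 1.54023·T_P.
ΣF_y = 0: T_P·sin53° + T_Q·sin67° = 0.21.
Substitute: T_P·(0.798636 + 1.54023·0.920505) = 0.21 → T_P = 0.0947472 ≈ 0.09475 kN.
Then T_Q = 1.54023 × 0.0947472 = 0.1459 kN.

T_P = 0.09475 kN, T_Q = 0.1459 kN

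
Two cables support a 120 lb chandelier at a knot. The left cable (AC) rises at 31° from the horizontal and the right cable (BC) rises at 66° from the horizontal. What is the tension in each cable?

T_AC = 49.17 lb, T_BC = 103.6 lb

ΣF_x = 0: −T_AC·cos31° + T_BC·cos66° = 0 → T_BC = 2.10743·T_AC.
ΣF_y = 0: T_AC·sin31° + T_BC·sin66° = 120.
Substitute: T_AC·(0.515038 + 2.10743·0.913545) = 120 → T_AC = 49.1749 ≈ 49.17 lb.
Then T_BC = 2.10743 × 49.1749 = 103.6 lb.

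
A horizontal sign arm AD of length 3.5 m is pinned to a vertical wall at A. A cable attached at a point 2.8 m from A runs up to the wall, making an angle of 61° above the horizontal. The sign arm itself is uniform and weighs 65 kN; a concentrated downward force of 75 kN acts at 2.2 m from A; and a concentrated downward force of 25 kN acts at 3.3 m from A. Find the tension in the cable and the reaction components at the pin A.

ΣM about A: T·sin61°·2.8 − 65·1.75 − 75·2.2 − 25·3.3 = 0 → T = 361.25/(2.8·0.87462) = 147.513 ≈ 147.5 kN.
ΣF_x = 0: A_x − T·cos61° = 0 → A_x = 147.513 × 0.48481 = 71.52 kN.
ΣF_y = 0: A_y + T·sin61° − 65 − 75 − 25 = 0 → A_y = 165 − 147.513 × 0.87462 = 35.98 kN.

T = 147.5 kN, A_x = 71.52 kN, A_y = 35.98 kN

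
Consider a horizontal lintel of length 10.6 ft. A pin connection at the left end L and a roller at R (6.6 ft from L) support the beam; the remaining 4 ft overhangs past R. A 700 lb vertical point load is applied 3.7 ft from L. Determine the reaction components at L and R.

ΣM about L: R_y·6.6 − 700·3.7 = 0 → R_y = 2590/6.6 = 392.424 ≈ 392.4 lb.
ΣF_y = 0: L_y + 392.424 − 700 = 0 → L_y = 307.6 lb.
ΣF_x = 0: no horizontal applied forces, so L_x = 0.

L_x = 0, L_y = 307.6 lb, R_y = 392.4 lb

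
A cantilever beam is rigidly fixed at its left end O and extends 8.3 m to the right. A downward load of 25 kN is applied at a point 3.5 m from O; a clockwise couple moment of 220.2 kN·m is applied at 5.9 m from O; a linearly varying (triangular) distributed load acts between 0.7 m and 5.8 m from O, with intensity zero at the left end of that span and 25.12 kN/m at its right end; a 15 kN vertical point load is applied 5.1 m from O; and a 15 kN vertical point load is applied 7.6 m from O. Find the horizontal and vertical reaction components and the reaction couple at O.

Resultant of the triangular load: ½ × 25.12 × 5.1 = 64.056 kN, acting at 4.1 m from O (one-third of the span from the peak).
ΣF_x = 0: O_x = 0.
ΣF_y = 0: O_y − 25 − ½·25.12·5.1 − 15 − 15 = 0 → O_y = 119.1 kN.
ΣM about O: M_O − 25·3.5 − 220.2 − (½·25.12·5.1)·4.1 − 15·5.1 − 15·7.6 = 0 → M_O = 760.8 kN·m.

O_x = 0, O_y = 119.1 kN, M_O = 760.8 kN·m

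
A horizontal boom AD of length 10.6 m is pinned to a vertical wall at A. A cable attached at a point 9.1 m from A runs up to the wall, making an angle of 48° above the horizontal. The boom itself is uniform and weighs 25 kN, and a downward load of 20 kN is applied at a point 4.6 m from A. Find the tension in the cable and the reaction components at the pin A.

ΣM about A: T·sin48°·9.1 − 25·5.3 − 20·4.6 = 0 → T = 224.5/(9.1·0.743145) = 33.1972 ≈ 33.20 kN.
ΣF_x = 0: A_x − T·cos48° = 0 → A_x = 33.1972 × 0.669131 = 22.21 kN.
ΣF_y = 0: A_y + T·sin48° − 25 − 20 = 0 → A_y = 45 − 33.1972 × 0.743145 = 20.33 kN.

T = 33.20 kN, A_x = 22.21 kN, A_y = 20.33 kN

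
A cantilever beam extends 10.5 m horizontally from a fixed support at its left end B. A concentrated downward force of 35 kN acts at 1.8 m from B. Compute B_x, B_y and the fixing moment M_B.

ΣF_x = 0: B_x = 0.
ΣF_y = 0: B_y − 35 = 0 → B_y = 35.00 kN.
ΣM about B: M_B − 35·1.8 = 0 → M_B = 63.00 kN·m.

B_x = 0, B_y = 35.00 kN, M_B = 63.00 kN·m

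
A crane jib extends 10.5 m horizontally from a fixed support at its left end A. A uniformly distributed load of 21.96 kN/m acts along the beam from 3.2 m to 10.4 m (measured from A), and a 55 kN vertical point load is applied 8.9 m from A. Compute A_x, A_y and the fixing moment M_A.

A_x = 0, A_y = 213.1 kN, M_A = 1565 kN·m

Resultant of the distributed load: 21.96 × 7.2 = 158.112 kN at 6.8 m from A.
ΣF_x = 0: A_x = 0.
ΣF_y = 0: A_y − 21.96·7.2 − 55 = 0 → A_y = 213.1 kN.
ΣM about A: M_A − (21.96·7.2)·6.8 − 55·8.9 = 0 → M_A = 1565 kN·m.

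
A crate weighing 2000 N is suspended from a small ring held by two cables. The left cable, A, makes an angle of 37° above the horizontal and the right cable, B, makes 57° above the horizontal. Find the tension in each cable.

T_A = 1092 N, T_B = 1601 N

ΣF_x = 0: −T_A·cos37° + T_B·cos57° = 0 → T_B = 1.46636·T_A.
ΣF_y = 0: T_A·sin37° + T_B·sin57° = 2000.
Substitute: T_A·(0.601815 + 1.46636·0.838671) = 2000 → T_A = 1091.94 ≈ 1092 N.
Then T_B = 1.46636 × 1091.94 = 1601 N.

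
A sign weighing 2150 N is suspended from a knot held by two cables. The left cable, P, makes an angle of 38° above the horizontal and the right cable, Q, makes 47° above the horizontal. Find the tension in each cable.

T_P = 1472 N, T_Q = 1701 N

ΣF_x = 0: −T_P·cos38° + T_Q·cos47° = 0 → T_Q = 1.15544·T_P.
ΣF_y = 0: T_P·sin38° + T_Q·sin47° = 2150.
Substitute: T_P·(0.615661 + 1.15544·0.731354) = 2150 → T_P = 1471.9 ≈ 1472 N.
Then T_Q = 1.15544 × 1471.9 = 1701 N.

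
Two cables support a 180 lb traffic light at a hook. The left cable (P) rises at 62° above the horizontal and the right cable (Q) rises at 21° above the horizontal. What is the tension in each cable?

T_P = 169.3 lb, T_Q = 85.14 lb

ΣF_x = 0: −T_P·cos62° + T_Q·cos21° = 0 → T_Q = 0.502872·T_P.
ΣF_y = 0: T_P·sin62° + T_Q·sin21° = 180.
Substitute: T_P·(0.882948 + 0.502872·0.358368) = 180 → T_P = 169.306 ≈ 169.3 lb.
Then T_Q = 0.502872 × 169.306 = 85.14 lb.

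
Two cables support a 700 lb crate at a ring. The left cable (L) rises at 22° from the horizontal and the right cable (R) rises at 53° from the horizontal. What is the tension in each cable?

T_L = 436.1 lb, T_R = 671.9 lb

ΣF_x = 0: −T_L·cos22° + T_R·cos53° = 0 → T_R = 1.54065·T_L.
ΣF_y = 0: T_L·sin22° + T_R·sin53° = 700.
Substitute: T_L·(0.374607 + 1.54065·0.798636) = 700 → T_L = 436.13 ≈ 436.1 lb.
Then T_R = 1.54065 × 436.13 = 671.9 lb.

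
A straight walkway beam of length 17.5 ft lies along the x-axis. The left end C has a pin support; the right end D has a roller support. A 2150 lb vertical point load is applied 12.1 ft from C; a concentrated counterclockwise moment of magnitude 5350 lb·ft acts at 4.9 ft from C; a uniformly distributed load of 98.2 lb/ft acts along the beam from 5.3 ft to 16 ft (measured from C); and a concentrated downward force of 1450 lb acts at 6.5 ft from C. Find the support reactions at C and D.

C_x = 0, C_y = 2292 lb, D_y = 2359 lb

Resultant of the distributed load: 98.2 × 10.7 = 1050.74 lb at 10.65 ft from C.
ΣM about C: D_y·17.5 − 2150·12.1 + 5350 − (98.2·10.7)·10.65 − 1450·6.5 = 0 → D_y = 41280.381/17.5 = 2358.88 ≈ 2359 lb.
ΣF_y = 0: C_y + 2358.88 − 2150 − 98.2·10.7 − 1450 = 0 → C_y = 2292 lb.
ΣF_x = 0: no horizontal applied forces, so C_x = 0.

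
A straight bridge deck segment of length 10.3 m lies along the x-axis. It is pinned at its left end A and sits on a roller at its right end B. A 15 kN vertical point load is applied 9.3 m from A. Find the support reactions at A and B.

Moments about A: B_y·10.3 − 15·9.3 = 0 → B_y = 139.5/10.3 = 13.5437 ≈ 13.54 kN.
ΣF_y = 0: A_y + 13.5437 − 15 = 0 → A_y = 1.456 kN.
ΣF_x = 0: no horizontal applied forces, so A_x = 0.

A_x = 0, A_y = 1.456 kN, B_y = 13.54 kN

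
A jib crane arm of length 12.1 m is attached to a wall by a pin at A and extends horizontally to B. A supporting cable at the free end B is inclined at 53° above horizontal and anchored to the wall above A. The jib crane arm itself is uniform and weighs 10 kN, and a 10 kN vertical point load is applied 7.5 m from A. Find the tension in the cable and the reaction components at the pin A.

T = 14.02 kN, A_x = 8.439 kN, A_y = 8.802 kN

ΣM about A: T·sin53°·12.1 − 10·6.05 − 10·7.5 = 0 → T = 135.5/(12.1·0.798636) = 14.0218 ≈ 14.02 kN.
ΣF_x = 0: A_x − T·cos53° = 0 → A_x = 14.0218 × 0.601815 = 8.439 kN.
ΣF_y = 0: A_y + T·sin53° − 10 − 10 = 0 → A_y = 20 − 14.0218 × 0.798636 = 8.802 kN.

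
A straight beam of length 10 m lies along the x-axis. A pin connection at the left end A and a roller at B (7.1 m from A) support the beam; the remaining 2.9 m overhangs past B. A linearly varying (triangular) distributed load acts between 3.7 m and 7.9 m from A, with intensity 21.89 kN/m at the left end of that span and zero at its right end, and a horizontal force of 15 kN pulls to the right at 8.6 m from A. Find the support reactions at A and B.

A_x = -15.00 kN, A_y = 12.95 kN, B_y = 33.02 kN

Resultant of the triangular load: ½ × 21.89 × 4.2 = 45.969 kN, acting at 5.1 m from A (one-third of the span from the peak).
Moments about A: B_y·7.1 − (½·21.89·4.2)·5.1 = 0 → B_y = 234.4419/7.1 = 33.02 kN.
ΣF_y = 0: A_y + 33.02 − ½·21.89·4.2 = 0 → A_y = 12.95 kN.
ΣF_x = 0: A_x + 15 = 0 → A_x = -15.00 kN.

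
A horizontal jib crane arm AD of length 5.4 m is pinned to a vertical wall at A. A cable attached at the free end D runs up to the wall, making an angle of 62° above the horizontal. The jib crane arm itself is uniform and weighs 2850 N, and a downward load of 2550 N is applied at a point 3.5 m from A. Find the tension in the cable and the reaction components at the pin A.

ΣM about A: T·sin62°·5.4 − 2850·2.7 − 2550·3.5 = 0 → T = 16620/(5.4·0.882948) = 3485.8 ≈ 3486 N.
ΣF_x = 0: A_x − T·cos62° = 0 → A_x = 3485.8 × 0.469472 = 1636 N.
ΣF_y = 0: A_y + T·sin62° − 2850 − 2550 = 0 → A_y = 5400 − 3485.8 × 0.882948 = 2322 N.

T = 3486 N, A_x = 1636 N, A_y = 2322 N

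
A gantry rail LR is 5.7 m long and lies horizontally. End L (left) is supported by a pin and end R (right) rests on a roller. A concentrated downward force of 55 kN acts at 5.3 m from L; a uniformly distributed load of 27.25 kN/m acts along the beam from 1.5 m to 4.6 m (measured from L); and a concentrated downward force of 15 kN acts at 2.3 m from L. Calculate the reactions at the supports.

Resultant of the distributed load: 27.25 × 3.1 = 84.475 kN at 3.05 m from L.
ΣM about L: R_y·5.7 − 55·5.3 − (27.25·3.1)·3.05 − 15·2.3 = 0 → R_y = 583.64875/5.7 = 102.395 ≈ 102.4 kN.
ΣF_y = 0: L_y + 102.395 − 55 − 27.25·3.1 − 15 = 0 → L_y = 52.08 kN.
ΣF_x = 0: no horizontal applied forces, so L_x = 0.

L_x = 0, L_y = 52.08 kN, R_y = 102.4 kN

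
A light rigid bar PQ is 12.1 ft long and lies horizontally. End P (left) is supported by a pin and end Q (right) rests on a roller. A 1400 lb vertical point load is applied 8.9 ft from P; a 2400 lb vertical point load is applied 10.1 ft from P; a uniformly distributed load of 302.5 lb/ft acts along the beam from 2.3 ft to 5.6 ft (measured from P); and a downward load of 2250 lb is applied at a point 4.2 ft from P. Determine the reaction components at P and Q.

P_x = 0, P_y = 2908 lb, Q_y = 4140 lb

Resultant of the distributed load: 302.5 × 3.3 = 998.25 lb at 3.95 ft from P.
ΣM about P: Q_y·12.1 − 1400·8.9 − 2400·10.1 − (302.5·3.3)·3.95 − 2250·4.2 = 0 → Q_y = 50093.0875/12.1 = 4139.92 ≈ 4140 lb.
ΣF_y = 0: P_y + 4139.92 − 1400 − 2400 − 302.5·3.3 − 2250 = 0 → P_y = 2908 lb.
ΣF_x = 0: no horizontal applied forces, so P_x = 0.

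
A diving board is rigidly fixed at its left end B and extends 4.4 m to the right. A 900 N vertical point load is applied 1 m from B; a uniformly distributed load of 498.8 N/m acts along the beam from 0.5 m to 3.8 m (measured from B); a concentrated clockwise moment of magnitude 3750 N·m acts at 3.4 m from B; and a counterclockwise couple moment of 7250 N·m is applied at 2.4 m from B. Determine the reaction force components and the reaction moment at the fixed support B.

B_x = 0, B_y = 2546 N, M_B = 939.0 N·m

Resultant of the distributed load: 498.8 × 3.3 = 1646.04 N at 2.15 m from B.
ΣF_x = 0: B_x = 0.
ΣF_y = 0: B_y − 900 − 498.8·3.3 = 0 → B_y = 2546 N.
ΣM about B: M_B − 900·1 − (498.8·3.3)·2.15 − 3750 + 7250 = 0 → M_B = 939.0 N·m.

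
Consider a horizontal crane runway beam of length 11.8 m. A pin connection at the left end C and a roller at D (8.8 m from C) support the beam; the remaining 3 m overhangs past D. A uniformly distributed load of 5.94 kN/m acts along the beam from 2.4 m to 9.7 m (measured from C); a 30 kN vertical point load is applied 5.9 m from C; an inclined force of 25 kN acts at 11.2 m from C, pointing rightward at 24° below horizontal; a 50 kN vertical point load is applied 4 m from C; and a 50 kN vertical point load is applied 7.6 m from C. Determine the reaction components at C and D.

C_x = -22.84 kN, C_y = 54.75 kN, D_y = 128.8 kN

Resultant of the distributed load: 5.94 × 7.3 = 43.362 kN at 6.05 m from C.
ΣM about C: D_y·8.8 − (5.94·7.3)·6.05 − 30·5.9 − 25·sin24°·11.2 − 50·4 − 50·7.6 = 0 → D_y = 1133.23/8.8 = 128.776 ≈ 128.8 kN.
ΣF_y = 0: C_y + 128.776 − 5.94·7.3 − 30 − 25·sin24° − 50 − 50 = 0 → C_y = 54.75 kN.
ΣF_x = 0: C_x + 25·cos24° = 0 → C_x = -22.84 kN.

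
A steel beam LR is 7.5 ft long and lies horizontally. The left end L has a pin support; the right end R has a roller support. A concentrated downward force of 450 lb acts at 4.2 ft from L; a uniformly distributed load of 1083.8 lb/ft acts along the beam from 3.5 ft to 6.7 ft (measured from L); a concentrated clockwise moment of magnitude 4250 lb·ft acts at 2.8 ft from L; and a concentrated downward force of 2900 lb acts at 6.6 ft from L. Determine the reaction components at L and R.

L_x = 0, L_y = 1089 lb, R_y = 5729 lb

Resultant of the distributed load: 1083.8 × 3.2 = 3468.16 lb at 5.1 ft from L.
ΣM about L: R_y·7.5 − 450·4.2 − (1083.8·3.2)·5.1 − 4250 − 2900·6.6 = 0 → R_y = 42967.616/7.5 = 5729.02 ≈ 5729 lb.
ΣF_y = 0: L_y + 5729.02 − 450 − 1083.8·3.2 − 2900 = 0 → L_y = 1089 lb.
ΣF_x = 0: no horizontal applied forces, so L_x = 0.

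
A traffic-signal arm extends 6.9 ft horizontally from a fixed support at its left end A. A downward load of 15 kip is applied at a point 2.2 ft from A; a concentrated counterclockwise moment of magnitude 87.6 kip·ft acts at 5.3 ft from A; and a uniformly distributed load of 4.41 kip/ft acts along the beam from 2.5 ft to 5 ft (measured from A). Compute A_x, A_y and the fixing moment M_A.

A_x = 0, A_y = 26.02 kip, M_A = -13.26 kip·ft

Resultant of the distributed load: 4.41 × 2.5 = 11.025 kip at 3.75 ft from A.
ΣF_x = 0: A_x = 0.
ΣF_y = 0: A_y − 15 − 4.41·2.5 = 0 → A_y = 26.02 kip.
ΣM about A: M_A − 15·2.2 + 87.6 − (4.41·2.5)·3.75 = 0 → M_A = -13.26 kip·ft.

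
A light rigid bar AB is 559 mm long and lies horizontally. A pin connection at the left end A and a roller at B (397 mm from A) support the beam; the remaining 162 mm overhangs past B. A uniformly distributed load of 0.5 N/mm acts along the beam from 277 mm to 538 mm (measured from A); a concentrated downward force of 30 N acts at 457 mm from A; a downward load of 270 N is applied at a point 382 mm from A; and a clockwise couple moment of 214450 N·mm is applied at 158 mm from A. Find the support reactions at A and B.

A_x = 0, A_y = -538.0 N, B_y = 968.5 N

Resultant of the distributed load: 0.5 × 261 = 130.5 N at 407.5 mm from A.
Taking moments about A: B_y·397 − (0.5·261)·407.5 − 30·457 − 270·382 − 214450 = 0 → B_y = 384478.75/397 = 968.46 ≈ 968.5 N.
ΣF_y = 0: A_y + 968.46 − 0.5·261 − 30 − 270 = 0 → A_y = -538.0 N.
ΣF_x = 0: no horizontal applied forces, so A_x = 0.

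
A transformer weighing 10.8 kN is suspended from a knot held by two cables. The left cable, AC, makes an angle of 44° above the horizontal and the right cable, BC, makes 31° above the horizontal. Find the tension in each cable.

ΣF_x = 0: −T_AC·cos44° + T_BC·cos31° = 0 → T_BC = 0.839206·T_AC.
ΣF_y = 0: T_AC·sin44° + T_BC·sin31° = 10.8.
Substitute: T_AC·(0.694658 + 0.839206·0.515038) = 10.8 → T_AC = 9.58398 ≈ 9.584 kN.
Then T_BC = 0.839206 × 9.58398 = 8.043 kN.

T_AC = 9.584 kN, T_BC = 8.043 kN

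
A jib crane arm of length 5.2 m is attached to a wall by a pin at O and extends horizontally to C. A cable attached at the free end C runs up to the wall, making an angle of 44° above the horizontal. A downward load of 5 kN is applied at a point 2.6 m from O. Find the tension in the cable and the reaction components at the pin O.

T = 3.599 kN, O_x = 2.589 kN, O_y = 2.500 kN

ΣM about O: T·sin44°·5.2 − 5·2.6 = 0 → T = 13/(5.2·0.694658) = 3.59889 ≈ 3.599 kN.
ΣF_x = 0: O_x − T·cos44° = 0 → O_x = 3.59889 × 0.71934 = 2.589 kN.
ΣF_y = 0: O_y + T·sin44° − 5 = 0 → O_y = 5 − 3.59889 × 0.694658 = 2.500 kN.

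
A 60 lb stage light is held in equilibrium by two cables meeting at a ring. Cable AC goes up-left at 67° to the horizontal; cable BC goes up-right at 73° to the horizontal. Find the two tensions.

ΣF_x = 0: −T_AC·cos67° + T_BC·cos73° = 0 → T_BC = 1.33642·T_AC.
ΣF_y = 0: T_AC·sin67° + T_BC·sin73° = 60.
Substitute: T_AC·(0.920505 + 1.33642·0.956305) = 60 → T_AC = 27.291 ≈ 27.29 lb.
Then T_BC = 1.33642 × 27.291 = 36.47 lb.

T_AC = 27.29 lb, T_BC = 36.47 lb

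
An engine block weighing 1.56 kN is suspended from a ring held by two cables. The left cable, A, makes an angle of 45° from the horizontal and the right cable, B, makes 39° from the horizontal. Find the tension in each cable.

T_A = 1.219 kN, T_B = 1.109 kN

ΣF_x = 0: −T_A·cos45° + T_B·cos39° = 0 → T_B = 0.909876·T_A.
ΣF_y = 0: T_A·sin45° + T_B·sin39° = 1.56.
Substitute: T_A·(0.707107 + 0.909876·0.62932) = 1.56 → T_A = 1.21903 ≈ 1.219 kN.
Then T_B = 0.909876 × 1.21903 = 1.109 kN.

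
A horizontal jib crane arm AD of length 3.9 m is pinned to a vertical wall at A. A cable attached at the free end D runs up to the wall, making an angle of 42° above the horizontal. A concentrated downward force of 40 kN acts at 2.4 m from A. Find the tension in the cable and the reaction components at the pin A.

T = 36.79 kN, A_x = 27.34 kN, A_y = 15.38 kN

ΣM about A: T·sin42°·3.9 − 40·2.4 = 0 → T = 96/(3.9·0.669131) = 36.7871 ≈ 36.79 kN.
ΣF_x = 0: A_x − T·cos42° = 0 → A_x = 36.7871 × 0.743145 = 27.34 kN.
ΣF_y = 0: A_y + T·sin42° − 40 = 0 → A_y = 40 − 36.7871 × 0.669131 = 15.38 kN.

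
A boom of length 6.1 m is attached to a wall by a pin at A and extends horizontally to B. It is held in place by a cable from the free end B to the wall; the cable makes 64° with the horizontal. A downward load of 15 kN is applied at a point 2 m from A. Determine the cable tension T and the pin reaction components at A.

T = 5.472 kN, A_x = 2.399 kN, A_y = 10.08 kN

ΣM about A: T·sin64°·6.1 − 15·2 = 0 → T = 30/(6.1·0.898794) = 5.47181 ≈ 5.472 kN.
ΣF_x = 0: A_x − T·cos64° = 0 → A_x = 5.47181 × 0.438371 = 2.399 kN.
ΣF_y = 0: A_y + T·sin64° − 15 = 0 → A_y = 15 − 5.47181 × 0.898794 = 10.08 kN.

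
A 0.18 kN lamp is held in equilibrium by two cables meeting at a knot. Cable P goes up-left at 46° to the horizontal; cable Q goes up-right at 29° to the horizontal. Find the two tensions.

T_P = 0.1630 kN, T_Q = 0.1294 kN

ΣF_x = 0: −T_P·cos46° + T_Q·cos29° = 0 → T_Q = 0.79424·T_P.
ΣF_y = 0: T_P·sin46° + T_Q·sin29° = 0.18.
Substitute: T_P·(0.71934 + 0.79424·0.48481) = 0.18 → T_P = 0.162985 ≈ 0.1630 kN.
Then T_Q = 0.79424 × 0.162985 = 0.1294 kN.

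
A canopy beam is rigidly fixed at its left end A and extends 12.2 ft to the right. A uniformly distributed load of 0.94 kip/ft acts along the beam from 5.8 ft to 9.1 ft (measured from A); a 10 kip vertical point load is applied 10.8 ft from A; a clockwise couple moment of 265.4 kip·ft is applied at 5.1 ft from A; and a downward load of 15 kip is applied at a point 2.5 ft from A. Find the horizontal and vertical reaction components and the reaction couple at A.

A_x = 0, A_y = 28.10 kip, M_A = 434.0 kip·ft

Resultant of the distributed load: 0.94 × 3.3 = 3.102 kip at 7.45 ft from A.
ΣF_x = 0: A_x = 0.
ΣF_y = 0: A_y − 0.94·3.3 − 10 − 15 = 0 → A_y = 28.10 kip.
ΣM about A: M_A − (0.94·3.3)·7.45 − 10·10.8 − 265.4 − 15·2.5 = 0 → M_A = 434.0 kip·ft.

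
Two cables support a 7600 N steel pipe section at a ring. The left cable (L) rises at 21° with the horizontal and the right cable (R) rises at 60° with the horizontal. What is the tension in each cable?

T_L = 3847 N, T_R = 7184 N

ΣF_x = 0: −T_L·cos21° + T_R·cos60° = 0 → T_R = 1.86716·T_L.
ΣF_y = 0: T_L·sin21° + T_R·sin60° = 7600.
Substitute: T_L·(0.358368 + 1.86716·0.866025) = 7600 → T_L = 3847.37 ≈ 3847 N.
Then T_R = 1.86716 × 3847.37 = 7184 N.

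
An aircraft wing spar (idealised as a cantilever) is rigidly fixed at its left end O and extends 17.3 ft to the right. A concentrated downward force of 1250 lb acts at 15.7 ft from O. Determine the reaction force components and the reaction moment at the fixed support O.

ΣF_x = 0: O_x = 0.
ΣF_y = 0: O_y − 1250 = 0 → O_y = 1250 lb.
ΣM about O: M_O − 1250·15.7 = 0 → M_O = 19620 lb·ft.

O_x = 0, O_y = 1250 lb, M_O = 19620 lb·ft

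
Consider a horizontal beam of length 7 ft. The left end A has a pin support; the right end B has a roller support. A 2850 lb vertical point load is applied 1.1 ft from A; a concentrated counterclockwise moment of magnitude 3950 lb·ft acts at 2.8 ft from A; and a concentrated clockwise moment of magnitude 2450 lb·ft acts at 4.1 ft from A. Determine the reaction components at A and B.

Moments about A: B_y·7 − 2850·1.1 + 3950 − 2450 = 0 → B_y = 1635/7 = 233.571 ≈ 233.6 lb.
ΣF_y = 0: A_y + 233.571 − 2850 = 0 → A_y = 2616 lb.
ΣF_x = 0: no horizontal applied forces, so A_x = 0.

A_x = 0, A_y = 2616 lb, B_y = 233.6 lb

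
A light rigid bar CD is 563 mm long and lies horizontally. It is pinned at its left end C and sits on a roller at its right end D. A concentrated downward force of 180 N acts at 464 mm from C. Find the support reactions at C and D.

C_x = 0, C_y = 31.65 N, D_y = 148.3 N

Taking moments about C: D_y·563 − 180·464 = 0 → D_y = 83520/563 = 148.348 ≈ 148.3 N.
ΣF_y = 0: C_y + 148.348 − 180 = 0 → C_y = 31.65 N.
ΣF_x = 0: no horizontal applied forces, so C_x = 0.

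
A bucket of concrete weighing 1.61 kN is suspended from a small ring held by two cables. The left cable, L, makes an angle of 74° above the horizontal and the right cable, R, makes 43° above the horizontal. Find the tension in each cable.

ΣF_x = 0: −T_L·cos74° + T_R·cos43° = 0 → T_R = 0.376887·T_L.
ΣF_y = 0: T_L·sin74° + T_R·sin43° = 1.61.
Substitute: T_L·(0.961262 + 0.376887·0.681998) = 1.61 → T_L = 1.32152 ≈ 1.322 kN.
Then T_R = 0.376887 × 1.32152 = 0.4981 kN.

T_L = 1.322 kN, T_R = 0.4981 kN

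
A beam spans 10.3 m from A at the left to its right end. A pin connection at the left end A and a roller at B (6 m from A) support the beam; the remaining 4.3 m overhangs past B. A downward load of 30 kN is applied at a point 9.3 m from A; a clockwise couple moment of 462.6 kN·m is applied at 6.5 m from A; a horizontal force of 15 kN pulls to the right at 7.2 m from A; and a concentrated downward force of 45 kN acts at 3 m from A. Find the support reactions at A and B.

Moments about A: B_y·6 − 30·9.3 − 462.6 − 45·3 = 0 → B_y = 876.6/6 = 146.1 kN.
ΣF_y = 0: A_y + 146.1 − 30 − 45 = 0 → A_y = -71.10 kN.
ΣF_x = 0: A_x + 15 = 0 → A_x = -15.00 kN.

A_x = -15.00 kN, A_y = -71.10 kN, B_y = 146.1 kN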